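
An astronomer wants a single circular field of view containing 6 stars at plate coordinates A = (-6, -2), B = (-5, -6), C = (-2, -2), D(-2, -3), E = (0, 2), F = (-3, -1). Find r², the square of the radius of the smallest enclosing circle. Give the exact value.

The farthest pair is B–E with squared distance 89. The circle on this segment as diameter has centre (-2.5, -2) and r² = 89/4 = 22.25.
Check A: distance² to centre = 12.25 ≤ 22.25, so it lies inside.
All remaining points lie in this disk, and no smaller disk contains both endpoints, so this is the minimum enclosing circle.

22.25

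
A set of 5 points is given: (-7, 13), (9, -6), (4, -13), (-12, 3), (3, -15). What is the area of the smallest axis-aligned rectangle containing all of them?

x ranges over [-12, 9], width 21.
y ranges over [-15, 13], height 28.
Area = 21 × 28 = 588.

588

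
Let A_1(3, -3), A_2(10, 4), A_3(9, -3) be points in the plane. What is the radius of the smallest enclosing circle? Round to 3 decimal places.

4.950

Side lengths²: A_1A_2² = 98, A_1A_3² = 36, A_2A_3² = 50.
Since A_1A_2² = 98 ≥ 50 + 36 = 86, the angle opposite A_1A_2 is not acute, so the smallest enclosing circle has A_1A_2 as diameter.
Centre = midpoint of A_1A_2 = (6.5, 0.5), r² = 98/4 = 24.5.
r = √(24.5) ≈ 4.950.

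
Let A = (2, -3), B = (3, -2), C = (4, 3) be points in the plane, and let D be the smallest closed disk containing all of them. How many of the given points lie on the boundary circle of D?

Side lengths²: AB² = 2, AC² = 40, BC² = 26.
Since AC² = 40 ≥ 26 + 2 = 28, the angle opposite AC is not acute, so the smallest enclosing circle has AC as diameter.
Centre = midpoint of AC = (3, 0), r² = 40/4 = 10.
The points at distance exactly r from the centre are A, C — 2 points.

2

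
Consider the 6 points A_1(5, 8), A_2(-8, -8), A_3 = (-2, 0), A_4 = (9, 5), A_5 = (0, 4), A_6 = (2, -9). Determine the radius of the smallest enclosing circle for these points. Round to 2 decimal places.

The minimum enclosing circle of a finite set is fixed by two of the points (as a diameter) or three (as a circumcircle).
The farthest pair is A_2–A_4 with squared distance 458. The circle on this segment as diameter has centre (0.5, -1.5) and r² = 458/4 = 114.5.
Check A_1: distance² to centre = 110.5 ≤ 114.5, so it lies inside.
All remaining points lie in this disk, and no smaller disk contains both endpoints, so this is the minimum enclosing circle.
r = √(114.5) ≈ 10.70.

10.70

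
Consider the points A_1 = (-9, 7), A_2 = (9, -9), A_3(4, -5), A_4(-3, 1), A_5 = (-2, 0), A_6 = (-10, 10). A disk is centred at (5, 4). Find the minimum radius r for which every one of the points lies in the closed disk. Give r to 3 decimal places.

16.155

The required radius is the distance from (5, 4) to the farthest point.
Squared distances: 205, 185, 82, 73, 65, 261.
Maximum is 261, attained at A_6.
r = √261 ≈ 16.155.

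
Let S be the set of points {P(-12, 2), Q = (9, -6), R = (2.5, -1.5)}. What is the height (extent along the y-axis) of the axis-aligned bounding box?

max y = 2, min y = -6, so height = 8.

8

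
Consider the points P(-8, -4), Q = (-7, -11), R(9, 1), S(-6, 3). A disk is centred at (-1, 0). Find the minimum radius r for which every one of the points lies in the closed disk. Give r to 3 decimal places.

12.530

The required radius is the distance from (-1, 0) to the farthest point.
Squared distances: 65, 157, 101, 34.
Maximum is 157, attained at Q.
r = √157 ≈ 12.530.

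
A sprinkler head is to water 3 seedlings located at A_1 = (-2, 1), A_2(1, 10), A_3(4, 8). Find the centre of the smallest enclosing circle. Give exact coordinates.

Side lengths²: A_1A_2² = 90, A_1A_3² = 85, A_2A_3² = 13.
Since A_1A_2² = 90 < 85 + 13 = 98, the triangle is acute, so the smallest enclosing circle is the circumcircle.
Circumcentre = (1/22, 117/22), r² = 5525/242.
Centre = (1/22, 117/22).

(1/22, 117/22)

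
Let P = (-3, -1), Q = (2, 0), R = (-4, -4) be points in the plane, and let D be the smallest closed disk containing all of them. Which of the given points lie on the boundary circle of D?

Side lengths²: PQ² = 26, PR² = 10, QR² = 52.
Since QR² = 52 ≥ 26 + 10 = 36, the angle opposite QR is not acute, so the smallest enclosing circle has QR as diameter.
Centre = midpoint of QR = (-1, -2), r² = 52/4 = 13.
The points at distance exactly r from the centre are Q, R — 2 points.

Q, R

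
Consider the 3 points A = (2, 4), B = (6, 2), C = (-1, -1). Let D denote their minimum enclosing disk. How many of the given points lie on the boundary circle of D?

2

Side lengths²: AB² = 20, AC² = 34, BC² = 58.
Since BC² = 58 ≥ 34 + 20 = 54, the angle opposite BC is not acute, so the smallest enclosing circle has BC as diameter.
Centre = midpoint of BC = (2.5, 0.5), r² = 58/4 = 14.5.
The points at distance exactly r from the centre are B, C — 2 points.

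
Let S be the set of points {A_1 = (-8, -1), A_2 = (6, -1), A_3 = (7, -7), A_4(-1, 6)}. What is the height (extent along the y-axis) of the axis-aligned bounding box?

max y = 6, min y = -7, so height = 13.

13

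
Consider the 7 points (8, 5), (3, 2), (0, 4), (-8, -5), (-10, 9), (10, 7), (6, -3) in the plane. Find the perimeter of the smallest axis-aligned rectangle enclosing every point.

Width = max x − min x = 10 − (-10) = 20.
Height = max y − min y = 9 − (-5) = 14.
Perimeter = 2(20 + 14) = 68.

68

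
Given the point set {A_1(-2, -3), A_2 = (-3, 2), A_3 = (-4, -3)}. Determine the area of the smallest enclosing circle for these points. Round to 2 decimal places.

Side lengths²: A_1A_2² = 26, A_1A_3² = 4, A_2A_3² = 26.
Since A_2A_3² = 26 < 26 + 4 = 30, the triangle is acute, so the smallest enclosing circle is the circumcircle.
Circumcentre = (-3, -0.6), r² = 6.76.
Area = π·r² = π·6.76 ≈ 21.24.

21.24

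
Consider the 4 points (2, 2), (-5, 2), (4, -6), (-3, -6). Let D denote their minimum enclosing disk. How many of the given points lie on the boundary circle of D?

2

The farthest pair is (-5, 2)–(4, -6) with squared distance 145. The circle on this segment as diameter has centre (-0.5, -2) and r² = 145/4 = 36.25.
Check (2, 2): distance² to centre = 22.25 ≤ 36.25, so it lies inside.
All remaining points lie in this disk, and no smaller disk contains both endpoints, so this is the minimum enclosing circle.
The points at distance exactly r from the centre are (-5, 2), (4, -6) — 2 points.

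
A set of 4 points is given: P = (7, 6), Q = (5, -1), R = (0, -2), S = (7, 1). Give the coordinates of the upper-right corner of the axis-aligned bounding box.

x-range [0, 7], y-range [-2, 6].
The upper-right corner is (7, 6).

(7, 6)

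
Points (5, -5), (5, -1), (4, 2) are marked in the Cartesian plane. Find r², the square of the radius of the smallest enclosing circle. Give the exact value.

12.5

Call the three points A, B, C in the order given.
Side lengths²: AB² = 16, AC² = 50, BC² = 10.
Since AC² = 50 ≥ 16 + 10 = 26, the angle opposite AC is not acute, so the smallest enclosing circle has AC as diameter.
Centre = midpoint of AC = (4.5, -1.5), r² = 50/4 = 12.5.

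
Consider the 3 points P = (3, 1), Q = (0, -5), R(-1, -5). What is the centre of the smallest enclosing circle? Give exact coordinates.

Side lengths²: PQ² = 45, PR² = 52, QR² = 1.
Since PR² = 52 ≥ 45 + 1 = 46, the angle opposite PR is not acute, so the smallest enclosing circle has PR as diameter.
Centre = midpoint of PR = (1, -2), r² = 52/4 = 13.
Centre = (1, -2).

(1, -2)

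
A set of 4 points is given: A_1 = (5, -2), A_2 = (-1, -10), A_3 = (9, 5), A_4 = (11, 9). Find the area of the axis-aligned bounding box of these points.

228

x ranges over [-1, 11], width 12.
y ranges over [-10, 9], height 19.
Area = 12 × 19 = 228.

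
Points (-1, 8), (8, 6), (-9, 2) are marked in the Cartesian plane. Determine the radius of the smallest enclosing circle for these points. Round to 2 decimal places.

8.73

Call the three points A, B, C in the order given.
Side lengths²: AB² = 85, AC² = 100, BC² = 305.
Since BC² = 305 ≥ 100 + 85 = 185, the angle opposite BC is not acute, so the smallest enclosing circle has BC as diameter.
Centre = midpoint of BC = (-0.5, 4), r² = 305/4 = 76.25.
r = √(76.25) ≈ 8.73.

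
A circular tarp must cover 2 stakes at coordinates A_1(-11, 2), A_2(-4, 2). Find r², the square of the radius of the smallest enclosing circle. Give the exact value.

The smallest circle enclosing two points has them as diameter endpoints.
Centre = midpoint = (-7.5, 2); r² = |A_1A_2|²/4 = 49/4 = 12.25.

12.25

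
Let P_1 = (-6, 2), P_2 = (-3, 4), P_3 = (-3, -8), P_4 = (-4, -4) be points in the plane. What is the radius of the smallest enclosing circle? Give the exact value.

A smallest enclosing disk is always determined by at most three of the input points on its boundary.
The farthest pair is P_2–P_3 with squared distance 144. The circle on this segment as diameter has centre (-3, -2) and r² = 144/4 = 36.
Check P_1: distance² to centre = 25 ≤ 36, so it lies inside.
All remaining points lie in this disk, and no smaller disk contains both endpoints, so this is the minimum enclosing circle.
r = √36 = 6.

6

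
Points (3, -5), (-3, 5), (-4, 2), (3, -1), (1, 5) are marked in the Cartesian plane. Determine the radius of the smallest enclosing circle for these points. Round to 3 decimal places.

The minimum enclosing circle of a finite set is fixed by two of the points (as a diameter) or three (as a circumcircle).
The farthest pair is (3, -5)–(-3, 5) with squared distance 136. The circle on this segment as diameter has centre (0, 0) and r² = 136/4 = 34.
Check (-4, 2): distance² to centre = 20 ≤ 34, so it lies inside.
All remaining points lie in this disk, and no smaller disk contains both endpoints, so this is the minimum enclosing circle.
r = √34 ≈ 5.831.

5.831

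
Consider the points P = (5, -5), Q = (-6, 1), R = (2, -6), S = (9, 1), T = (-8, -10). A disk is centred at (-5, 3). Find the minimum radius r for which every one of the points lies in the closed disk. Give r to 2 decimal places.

14.14

The required radius is the distance from (-5, 3) to the farthest point.
Squared distances: 164, 5, 130, 200, 178.
Maximum is 200, attained at S.
r = √200 ≈ 14.14.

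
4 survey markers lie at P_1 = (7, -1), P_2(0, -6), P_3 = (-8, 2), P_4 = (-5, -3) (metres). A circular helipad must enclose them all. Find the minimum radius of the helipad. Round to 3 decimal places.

7.649

A smallest enclosing disk is always determined by at most three of the input points on its boundary.
The farthest pair is P_1–P_3 with squared distance 234. The circle on this segment as diameter has centre (-0.5, 0.5) and r² = 234/4 = 58.5.
Check P_2: distance² to centre = 42.5 ≤ 58.5, so it lies inside.
All remaining points lie in this disk, and no smaller disk contains both endpoints, so this is the minimum enclosing circle.
r = √(58.5) ≈ 7.649.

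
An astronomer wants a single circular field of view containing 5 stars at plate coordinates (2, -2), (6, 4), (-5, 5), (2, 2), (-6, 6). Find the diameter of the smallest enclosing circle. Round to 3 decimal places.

12.406

A smallest enclosing disk is always determined by at most three of the input points on its boundary.
The minimum enclosing circle is determined by three boundary points: (2, -2), (6, 4), (-6, 6).
Their circumcentre is (-0.2, 3.8) with r² = 38.48.
The farthest remaining point (-5, 5) is at distance² 24.48 ≤ 38.48.
Diameter = 2r = 2√(38.48) ≈ 12.406.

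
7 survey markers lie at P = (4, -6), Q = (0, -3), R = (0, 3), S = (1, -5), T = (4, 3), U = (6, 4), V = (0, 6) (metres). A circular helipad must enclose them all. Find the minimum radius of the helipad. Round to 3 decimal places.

6.325

By Welzl's lemma the MEC is supported by two points (diametrically opposite) or three points (on a circumcircle).
The farthest pair is P–V with squared distance 160. The circle on this segment as diameter has centre (2, 0) and r² = 160/4 = 40.
Check Q: distance² to centre = 13 ≤ 40, so it lies inside.
All remaining points lie in this disk, and no smaller disk contains both endpoints, so this is the minimum enclosing circle.
r = √40 ≈ 6.325.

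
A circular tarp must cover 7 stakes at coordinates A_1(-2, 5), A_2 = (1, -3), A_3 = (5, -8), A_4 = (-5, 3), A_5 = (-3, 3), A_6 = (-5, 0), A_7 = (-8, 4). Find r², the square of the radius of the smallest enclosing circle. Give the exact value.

The minimum enclosing circle of a finite set is fixed by two of the points (as a diameter) or three (as a circumcircle).
The farthest pair is A_3–A_7 with squared distance 313. The circle on this segment as diameter has centre (-1.5, -2) and r² = 313/4 = 78.25.
Check A_1: distance² to centre = 49.25 ≤ 78.25, so it lies inside.
All remaining points lie in this disk, and no smaller disk contains both endpoints, so this is the minimum enclosing circle.

78.25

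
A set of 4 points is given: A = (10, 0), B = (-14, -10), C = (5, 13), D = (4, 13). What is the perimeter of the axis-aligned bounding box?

Width = max x − min x = 10 − (-14) = 24.
Height = max y − min y = 13 − (-10) = 23.
Perimeter = 2(24 + 23) = 94.

94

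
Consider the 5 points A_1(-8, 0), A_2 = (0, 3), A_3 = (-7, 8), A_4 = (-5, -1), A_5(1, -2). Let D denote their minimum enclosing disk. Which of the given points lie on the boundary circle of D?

A smallest enclosing disk is always determined by at most three of the input points on its boundary.
The farthest pair is A_3–A_5 with squared distance 164. The circle on this segment as diameter has centre (-3, 3) and r² = 164/4 = 41.
Check A_1: distance² to centre = 34 ≤ 41, so it lies inside.
All remaining points lie in this disk, and no smaller disk contains both endpoints, so this is the minimum enclosing circle.
The points at distance exactly r from the centre are A_3, A_5 — 2 points.

A_3, A_5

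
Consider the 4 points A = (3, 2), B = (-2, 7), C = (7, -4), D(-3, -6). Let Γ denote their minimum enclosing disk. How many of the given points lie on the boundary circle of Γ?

The minimum enclosing circle of a finite set is fixed by two of the points (as a diameter) or three (as a circumcircle).
The minimum enclosing circle is determined by three boundary points: B, C, D.
Their circumcentre is (0.953125, 0.234375) with r² = 54.4946289062.
The farthest remaining point A is at distance² 7.3071289062 ≤ 54.4946289062.
The points at distance exactly r from the centre are B, C, D — 3 points.

3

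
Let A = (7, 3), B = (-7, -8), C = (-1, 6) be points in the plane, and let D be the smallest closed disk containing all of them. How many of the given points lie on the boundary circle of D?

Side lengths²: AB² = 317, AC² = 73, BC² = 232.
Since AB² = 317 ≥ 232 + 73 = 305, the angle opposite AB is not acute, so the smallest enclosing circle has AB as diameter.
Centre = midpoint of AB = (0, -2.5), r² = 317/4 = 79.25.
The points at distance exactly r from the centre are A, B — 2 points.

2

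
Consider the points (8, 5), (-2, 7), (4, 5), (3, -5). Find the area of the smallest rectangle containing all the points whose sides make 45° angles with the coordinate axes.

127.5

In coordinates u = x + y, v = x − y the rectangle is axis-aligned; the map (x,y)→(u,v) scales areas by 2.
u-values: 13, 5, 9, -2; range = 13 − (-2) = 15.
v-values: 3, -9, -1, 8; range = 8 − (-9) = 17.
Area = (15 × 17) / 2 = 127.5.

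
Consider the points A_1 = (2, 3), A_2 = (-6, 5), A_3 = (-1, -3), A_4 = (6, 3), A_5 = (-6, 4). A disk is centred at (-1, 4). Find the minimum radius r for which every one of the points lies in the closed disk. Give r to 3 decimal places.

The required radius is the distance from (-1, 4) to the farthest point.
Squared distances: 10, 26, 49, 50, 25.
Maximum is 50, attained at A_4.
r = √50 ≈ 7.071.

7.071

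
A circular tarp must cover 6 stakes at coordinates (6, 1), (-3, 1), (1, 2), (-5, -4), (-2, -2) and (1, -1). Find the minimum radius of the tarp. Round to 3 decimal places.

A smallest enclosing disk is always determined by at most three of the input points on its boundary.
The farthest pair is (6, 1)–(-5, -4) with squared distance 146. The circle on this segment as diameter has centre (0.5, -1.5) and r² = 146/4 = 36.5.
Check (-3, 1): distance² to centre = 18.5 ≤ 36.5, so it lies inside.
All remaining points lie in this disk, and no smaller disk contains both endpoints, so this is the minimum enclosing circle.
r = √(36.5) ≈ 6.042.

6.042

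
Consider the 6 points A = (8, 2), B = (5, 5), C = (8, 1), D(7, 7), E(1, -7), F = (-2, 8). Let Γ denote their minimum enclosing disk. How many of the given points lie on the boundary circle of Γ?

The minimum enclosing circle of a finite set is fixed by two of the points (as a diameter) or three (as a circumcircle).
The minimum enclosing circle is determined by three boundary points: D, E, F.
Their circumcentre is (39/22, 21/22) with r² = 15457/242.
The farthest remaining point A is at distance² 9649/242 ≤ 15457/242.
The points at distance exactly r from the centre are D, E, F — 3 points.

3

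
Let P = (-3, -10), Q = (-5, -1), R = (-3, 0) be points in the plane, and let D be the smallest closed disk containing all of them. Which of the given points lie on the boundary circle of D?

Side lengths²: PQ² = 85, PR² = 100, QR² = 5.
Since PR² = 100 ≥ 85 + 5 = 90, the angle opposite PR is not acute, so the smallest enclosing circle has PR as diameter.
Centre = midpoint of PR = (-3, -5), r² = 100/4 = 25.
The points at distance exactly r from the centre are P, R — 2 points.

P, R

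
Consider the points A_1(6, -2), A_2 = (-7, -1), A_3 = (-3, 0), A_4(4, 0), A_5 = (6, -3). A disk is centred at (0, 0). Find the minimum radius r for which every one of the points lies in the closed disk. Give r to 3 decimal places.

7.071

The required radius is the distance from (0, 0) to the farthest point.
Squared distances: 40, 50, 9, 16, 45.
Maximum is 50, attained at A_2.
r = √50 ≈ 7.071.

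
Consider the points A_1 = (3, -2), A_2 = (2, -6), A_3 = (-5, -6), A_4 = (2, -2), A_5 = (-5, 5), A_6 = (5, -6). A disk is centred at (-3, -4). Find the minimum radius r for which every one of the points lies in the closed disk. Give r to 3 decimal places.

The required radius is the distance from (-3, -4) to the farthest point.
Squared distances: 40, 29, 8, 29, 85, 68.
Maximum is 85, attained at A_5.
r = √85 ≈ 9.220.

9.220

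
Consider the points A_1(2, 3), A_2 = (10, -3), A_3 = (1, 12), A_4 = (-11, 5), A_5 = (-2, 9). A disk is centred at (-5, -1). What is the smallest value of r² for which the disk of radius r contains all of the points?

The required radius is the distance from (-5, -1) to the farthest point.
Squared distances: 65, 229, 205, 72, 109.
Maximum is 229, attained at A_2.

229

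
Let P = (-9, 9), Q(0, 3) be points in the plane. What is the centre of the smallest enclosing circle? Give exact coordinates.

(-4.5, 6)

The smallest circle enclosing two points has them as diameter endpoints.
Centre = midpoint = (-4.5, 6); r² = |PQ|²/4 = 117/4 = 29.25.
Centre = (-4.5, 6).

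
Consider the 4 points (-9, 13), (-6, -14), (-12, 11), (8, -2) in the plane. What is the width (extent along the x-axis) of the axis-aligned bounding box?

max x = 8, min x = -12, so width = 20.

20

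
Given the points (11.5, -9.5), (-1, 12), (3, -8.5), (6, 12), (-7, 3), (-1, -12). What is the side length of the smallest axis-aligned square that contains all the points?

The bounding box has width 18.5 and height 24.
An axis-aligned square enclosing the set must have side ≥ max(width, height).
So the minimum side is max(18.5, 24) = 24.

24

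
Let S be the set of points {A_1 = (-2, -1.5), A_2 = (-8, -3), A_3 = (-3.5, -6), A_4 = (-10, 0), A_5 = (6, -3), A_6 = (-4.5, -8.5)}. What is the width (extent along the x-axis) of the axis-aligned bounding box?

max x = 6, min x = -10, so width = 16.

16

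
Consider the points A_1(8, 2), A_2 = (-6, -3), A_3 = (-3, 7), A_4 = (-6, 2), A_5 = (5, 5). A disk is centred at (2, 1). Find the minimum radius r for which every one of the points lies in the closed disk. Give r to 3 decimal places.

The required radius is the distance from (2, 1) to the farthest point.
Squared distances: 37, 80, 61, 65, 25.
Maximum is 80, attained at A_2.
r = √80 ≈ 8.944.

8.944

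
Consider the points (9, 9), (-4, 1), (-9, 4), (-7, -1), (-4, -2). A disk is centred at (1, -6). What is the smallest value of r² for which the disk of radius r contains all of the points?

289

The required radius is the distance from (1, -6) to the farthest point.
Squared distances: 289, 74, 200, 89, 41.
Maximum is 289, attained at (9, 9).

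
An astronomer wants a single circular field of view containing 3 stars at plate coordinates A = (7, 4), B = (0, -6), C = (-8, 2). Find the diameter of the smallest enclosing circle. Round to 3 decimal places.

15.367

Side lengths²: AB² = 149, AC² = 229, BC² = 128.
Since AC² = 229 < 149 + 128 = 277, the triangle is acute, so the smallest enclosing circle is the circumcircle.
Circumcentre = (-11/34, 57/34), r² = 34121/578.
Diameter = 2r = 2√(34121/578) ≈ 15.367.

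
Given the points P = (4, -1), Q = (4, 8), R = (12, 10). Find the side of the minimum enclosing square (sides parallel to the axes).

The bounding box has width 8 and height 11.
An axis-aligned square enclosing the set must have side ≥ max(width, height).
So the minimum side is max(8, 11) = 11.

11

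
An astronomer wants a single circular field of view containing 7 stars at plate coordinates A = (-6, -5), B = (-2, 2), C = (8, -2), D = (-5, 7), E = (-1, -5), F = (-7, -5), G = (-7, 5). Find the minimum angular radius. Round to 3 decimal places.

8.455

A smallest enclosing disk is always determined by at most three of the input points on its boundary.
The minimum enclosing circle is determined by three boundary points: C, D, F.
Their circumcentre is (-6/29, 1/29) with r² = 60125/841.
The farthest remaining point G is at distance² 59545/841 ≤ 60125/841.
r = √(60125/841) ≈ 8.455.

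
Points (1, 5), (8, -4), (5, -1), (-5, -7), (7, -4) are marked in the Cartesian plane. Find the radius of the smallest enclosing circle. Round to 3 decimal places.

7.395

The minimum enclosing circle is determined by three boundary points: (1, 5), (8, -4), (-5, -7).
Their circumcentre is (18/23, -55/23) with r² = 28925/529.
The farthest remaining point (7, -4) is at distance² 21818/529 ≤ 28925/529.
r = √(28925/529) ≈ 7.395.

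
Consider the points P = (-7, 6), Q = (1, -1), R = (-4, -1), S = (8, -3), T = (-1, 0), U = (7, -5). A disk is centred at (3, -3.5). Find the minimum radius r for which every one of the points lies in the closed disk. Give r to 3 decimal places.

The required radius is the distance from (3, -3.5) to the farthest point.
Squared distances: 190.25, 10.25, 55.25, 25.25, 28.25, 18.25.
Maximum is 190.25, attained at P.
r = √(190.25) ≈ 13.793.

13.793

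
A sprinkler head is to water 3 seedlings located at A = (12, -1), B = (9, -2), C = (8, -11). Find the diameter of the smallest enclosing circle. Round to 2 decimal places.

Side lengths²: AB² = 10, AC² = 116, BC² = 82.
Since AC² = 116 ≥ 82 + 10 = 92, the angle opposite AC is not acute, so the smallest enclosing circle has AC as diameter.
Centre = midpoint of AC = (10, -6), r² = 116/4 = 29.
Diameter = 2r = 2√29 ≈ 10.77.

10.77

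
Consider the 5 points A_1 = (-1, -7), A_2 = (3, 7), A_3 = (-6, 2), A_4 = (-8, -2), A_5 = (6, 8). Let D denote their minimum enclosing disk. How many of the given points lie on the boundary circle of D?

The minimum enclosing circle is determined by three boundary points: A_1, A_4, A_5.
Their circumcentre is (-1/14, 1.7) with r² = 187553/2450.
The farthest remaining point A_2 is at distance² 91933/2450 ≤ 187553/2450.
The points at distance exactly r from the centre are A_1, A_4, A_5 — 3 points.

3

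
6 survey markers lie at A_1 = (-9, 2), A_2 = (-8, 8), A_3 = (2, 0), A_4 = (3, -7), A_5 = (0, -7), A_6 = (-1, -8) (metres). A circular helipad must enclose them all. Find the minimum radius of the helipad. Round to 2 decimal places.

A smallest enclosing disk is always determined by at most three of the input points on its boundary.
The farthest pair is A_2–A_4 with squared distance 346. The circle on this segment as diameter has centre (-2.5, 0.5) and r² = 346/4 = 86.5.
Check A_1: distance² to centre = 44.5 ≤ 86.5, so it lies inside.
All remaining points lie in this disk, and no smaller disk contains both endpoints, so this is the minimum enclosing circle.
r = √(86.5) ≈ 9.30.

9.30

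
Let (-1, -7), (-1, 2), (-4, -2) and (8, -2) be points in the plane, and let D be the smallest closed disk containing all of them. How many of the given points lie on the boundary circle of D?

2

The farthest pair is (-4, -2)–(8, -2) with squared distance 144. The circle on this segment as diameter has centre (2, -2) and r² = 144/4 = 36.
Check (-1, -7): distance² to centre = 34 ≤ 36, so it lies inside.
All remaining points lie in this disk, and no smaller disk contains both endpoints, so this is the minimum enclosing circle.
The points at distance exactly r from the centre are (-4, -2), (8, -2) — 2 points.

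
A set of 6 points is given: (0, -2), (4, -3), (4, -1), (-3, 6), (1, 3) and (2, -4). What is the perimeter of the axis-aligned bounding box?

Width = max x − min x = 4 − (-3) = 7.
Height = max y − min y = 6 − (-4) = 10.
Perimeter = 2(7 + 10) = 34.

34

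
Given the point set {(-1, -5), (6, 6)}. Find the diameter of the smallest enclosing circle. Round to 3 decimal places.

13.038

The smallest circle enclosing two points has them as diameter endpoints.
Centre = midpoint = (2.5, 0.5); r² = |(-1, -5)−(6, 6)|²/4 = 170/4 = 42.5.
Diameter = 2r = 2√(42.5) ≈ 13.038.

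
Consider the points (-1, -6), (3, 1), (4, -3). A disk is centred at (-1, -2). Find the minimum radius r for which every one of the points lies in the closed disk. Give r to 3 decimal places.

The required radius is the distance from (-1, -2) to the farthest point.
Squared distances: 16, 25, 26.
Maximum is 26, attained at (4, -3).
r = √26 ≈ 5.099.

5.099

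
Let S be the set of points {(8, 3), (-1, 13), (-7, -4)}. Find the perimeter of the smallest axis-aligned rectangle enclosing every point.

64

Width = max x − min x = 8 − (-7) = 15.
Height = max y − min y = 13 − (-4) = 17.
Perimeter = 2(15 + 17) = 64.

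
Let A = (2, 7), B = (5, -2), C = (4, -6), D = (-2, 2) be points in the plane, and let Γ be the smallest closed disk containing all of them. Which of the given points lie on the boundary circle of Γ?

The farthest pair is A–C with squared distance 173. The circle on this segment as diameter has centre (3, 0.5) and r² = 173/4 = 43.25.
Check B: distance² to centre = 10.25 ≤ 43.25, so it lies inside.
All remaining points lie in this disk, and no smaller disk contains both endpoints, so this is the minimum enclosing circle.
The points at distance exactly r from the centre are A, C — 2 points.

A, C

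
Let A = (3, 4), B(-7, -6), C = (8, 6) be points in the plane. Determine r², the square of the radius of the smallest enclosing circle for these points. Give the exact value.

Side lengths²: AB² = 200, AC² = 29, BC² = 369.
Since BC² = 369 ≥ 200 + 29 = 229, the angle opposite BC is not acute, so the smallest enclosing circle has BC as diameter.
Centre = midpoint of BC = (0.5, 0), r² = 369/4 = 92.25.

92.25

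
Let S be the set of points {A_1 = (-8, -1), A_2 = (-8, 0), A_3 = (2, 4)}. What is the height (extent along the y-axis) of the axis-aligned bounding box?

max y = 4, min y = -1, so height = 5.

5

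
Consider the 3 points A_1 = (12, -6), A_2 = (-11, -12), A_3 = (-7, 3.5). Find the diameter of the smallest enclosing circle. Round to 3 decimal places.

24.309

Side lengths²: A_1A_2² = 565, A_1A_3² = 451.25, A_2A_3² = 256.25.
Since A_1A_2² = 565 < 451.25 + 256.25 = 707.5, the triangle is acute, so the smallest enclosing circle is the circumcircle.
Circumcentre = (-1/7, -183/28), r² = 115825/784.
Diameter = 2r = 2√(115825/784) ≈ 24.309.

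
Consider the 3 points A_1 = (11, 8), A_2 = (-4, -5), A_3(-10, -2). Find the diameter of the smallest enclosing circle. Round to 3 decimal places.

Side lengths²: A_1A_2² = 394, A_1A_3² = 541, A_2A_3² = 45.
Since A_1A_3² = 541 ≥ 394 + 45 = 439, the angle opposite A_1A_3 is not acute, so the smallest enclosing circle has A_1A_3 as diameter.
Centre = midpoint of A_1A_3 = (0.5, 3), r² = 541/4 = 135.25.
Diameter = 2r = 2√(135.25) ≈ 23.259.

23.259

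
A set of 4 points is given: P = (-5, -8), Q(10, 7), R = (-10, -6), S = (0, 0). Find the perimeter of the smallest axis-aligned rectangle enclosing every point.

70

Width = max x − min x = 10 − (-10) = 20.
Height = max y − min y = 7 − (-8) = 15.
Perimeter = 2(20 + 15) = 70.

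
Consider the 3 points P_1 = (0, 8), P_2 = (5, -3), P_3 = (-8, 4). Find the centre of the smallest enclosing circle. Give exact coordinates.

Side lengths²: P_1P_2² = 146, P_1P_3² = 80, P_2P_3² = 218.
Since P_2P_3² = 218 < 146 + 80 = 226, the triangle is acute, so the smallest enclosing circle is the circumcircle.
Circumcentre = (-37/27, 20/27), r² = 39785/729.
Centre = (-37/27, 20/27).

(-37/27, 20/27)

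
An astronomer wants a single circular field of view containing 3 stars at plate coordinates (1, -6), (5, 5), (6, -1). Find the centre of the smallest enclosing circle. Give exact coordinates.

(3, -0.5)

Call the three points A, B, C in the order given.
Side lengths²: AB² = 137, AC² = 50, BC² = 37.
Since AB² = 137 ≥ 50 + 37 = 87, the angle opposite AB is not acute, so the smallest enclosing circle has AB as diameter.
Centre = midpoint of AB = (3, -0.5), r² = 137/4 = 34.25.
Centre = (3, -0.5).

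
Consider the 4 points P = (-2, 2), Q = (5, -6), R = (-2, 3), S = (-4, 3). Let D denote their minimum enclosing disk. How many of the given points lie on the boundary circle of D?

A smallest enclosing disk is always determined by at most three of the input points on its boundary.
The farthest pair is Q–S with squared distance 162. The circle on this segment as diameter has centre (0.5, -1.5) and r² = 162/4 = 40.5.
Check P: distance² to centre = 18.5 ≤ 40.5, so it lies inside.
All remaining points lie in this disk, and no smaller disk contains both endpoints, so this is the minimum enclosing circle.
The points at distance exactly r from the centre are Q, S — 2 points.

2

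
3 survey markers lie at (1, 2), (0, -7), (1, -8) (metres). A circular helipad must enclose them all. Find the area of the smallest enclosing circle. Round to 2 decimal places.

78.54

Call the three points A, B, C in the order given.
Side lengths²: AB² = 82, AC² = 100, BC² = 2.
Since AC² = 100 ≥ 82 + 2 = 84, the angle opposite AC is not acute, so the smallest enclosing circle has AC as diameter.
Centre = midpoint of AC = (1, -3), r² = 100/4 = 25.
Area = π·r² = π·25 ≈ 78.54.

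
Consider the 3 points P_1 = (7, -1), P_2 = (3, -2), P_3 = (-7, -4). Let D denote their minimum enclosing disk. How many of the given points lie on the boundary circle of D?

Side lengths²: P_1P_2² = 17, P_1P_3² = 205, P_2P_3² = 104.
Since P_1P_3² = 205 ≥ 104 + 17 = 121, the angle opposite P_1P_3 is not acute, so the smallest enclosing circle has P_1P_3 as diameter.
Centre = midpoint of P_1P_3 = (0, -2.5), r² = 205/4 = 51.25.
The points at distance exactly r from the centre are P_1, P_3 — 2 points.

2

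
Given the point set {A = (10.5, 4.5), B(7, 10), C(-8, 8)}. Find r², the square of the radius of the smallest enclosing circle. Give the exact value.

Side lengths²: AB² = 42.5, AC² = 354.5, BC² = 229.
Since AC² = 354.5 ≥ 229 + 42.5 = 271.5, the angle opposite AC is not acute, so the smallest enclosing circle has AC as diameter.
Centre = midpoint of AC = (1.25, 6.25), r² = 354.5/4 = 88.625.

88.625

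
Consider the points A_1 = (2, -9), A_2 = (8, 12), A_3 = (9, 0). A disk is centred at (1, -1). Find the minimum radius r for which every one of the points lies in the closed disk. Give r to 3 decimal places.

The required radius is the distance from (1, -1) to the farthest point.
Squared distances: 65, 218, 65.
Maximum is 218, attained at A_2.
r = √218 ≈ 14.765.

14.765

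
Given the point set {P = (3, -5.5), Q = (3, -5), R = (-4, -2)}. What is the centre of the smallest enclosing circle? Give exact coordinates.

(-0.5, -3.75)

Side lengths²: PQ² = 0.25, PR² = 61.25, QR² = 58.
Since PR² = 61.25 ≥ 58 + 0.25 = 58.25, the angle opposite PR is not acute, so the smallest enclosing circle has PR as diameter.
Centre = midpoint of PR = (-0.5, -3.75), r² = 61.25/4 = 15.3125.
Centre = (-0.5, -3.75).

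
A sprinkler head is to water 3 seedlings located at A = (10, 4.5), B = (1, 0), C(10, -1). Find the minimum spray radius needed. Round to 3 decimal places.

5.062

Side lengths²: AB² = 101.25, AC² = 30.25, BC² = 82.
Since AB² = 101.25 < 82 + 30.25 = 112.25, the triangle is acute, so the smallest enclosing circle is the circumcircle.
Circumcentre = (5.75, 1.75), r² = 25.625.
r = √(25.625) ≈ 5.062.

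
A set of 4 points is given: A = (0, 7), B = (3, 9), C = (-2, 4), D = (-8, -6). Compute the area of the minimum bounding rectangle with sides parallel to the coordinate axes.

165

x ranges over [-8, 3], width 11.
y ranges over [-6, 9], height 15.
Area = 11 × 15 = 165.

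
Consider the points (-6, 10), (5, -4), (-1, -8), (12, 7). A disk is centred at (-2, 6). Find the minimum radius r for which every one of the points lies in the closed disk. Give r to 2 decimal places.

14.04

The required radius is the distance from (-2, 6) to the farthest point.
Squared distances: 32, 149, 197, 197.
Maximum is 197, attained at (-1, -8).
r = √197 ≈ 14.04.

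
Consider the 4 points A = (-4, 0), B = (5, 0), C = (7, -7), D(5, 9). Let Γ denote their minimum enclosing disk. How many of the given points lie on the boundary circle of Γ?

The minimum enclosing circle is determined by three boundary points: A, C, D.
Their circumcentre is (38/9, 7/9) with r² = 5525/81.
The farthest remaining point B is at distance² 98/81 ≤ 5525/81.
The points at distance exactly r from the centre are A, C, D — 3 points.

3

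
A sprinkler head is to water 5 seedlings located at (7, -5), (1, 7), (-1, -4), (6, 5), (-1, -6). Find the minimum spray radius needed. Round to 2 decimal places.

The minimum enclosing circle is determined by three boundary points: (7, -5), (1, 7), (-1, -6).
Their circumcentre is (39/17, 5/34) with r² = 56225/1156.
The farthest remaining point (6, 5) is at distance² 43101/1156 ≤ 56225/1156.
r = √(56225/1156) ≈ 6.97.

6.97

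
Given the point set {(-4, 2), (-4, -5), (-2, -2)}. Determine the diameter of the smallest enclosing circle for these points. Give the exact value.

Call the three points A, B, C in the order given.
Side lengths²: AB² = 49, AC² = 20, BC² = 13.
Since AB² = 49 ≥ 20 + 13 = 33, the angle opposite AB is not acute, so the smallest enclosing circle has AB as diameter.
Centre = midpoint of AB = (-4, -1.5), r² = 49/4 = 12.25.
Diameter = 2r = 2√(12.25) = 7.

7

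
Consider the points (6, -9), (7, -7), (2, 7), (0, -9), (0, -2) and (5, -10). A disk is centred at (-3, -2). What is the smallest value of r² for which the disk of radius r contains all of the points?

130

The required radius is the distance from (-3, -2) to the farthest point.
Squared distances: 130, 125, 106, 58, 9, 128.
Maximum is 130, attained at (6, -9).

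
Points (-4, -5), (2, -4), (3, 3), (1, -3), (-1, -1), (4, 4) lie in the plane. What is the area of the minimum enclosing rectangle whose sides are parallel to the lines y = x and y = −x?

51

In coordinates u = x + y, v = x − y the rectangle is axis-aligned; the map (x,y)→(u,v) scales areas by 2.
u-values: -9, -2, 6, -2, -2, 8; range = 8 − (-9) = 17.
v-values: 1, 6, 0, 4, 0, 0; range = 6 − 0 = 6.
Area = (17 × 6) / 2 = 51.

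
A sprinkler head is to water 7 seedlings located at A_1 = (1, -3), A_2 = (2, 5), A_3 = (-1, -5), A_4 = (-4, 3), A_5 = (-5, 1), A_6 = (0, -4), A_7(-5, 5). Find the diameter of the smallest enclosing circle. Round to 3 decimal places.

11.245

A smallest enclosing disk is always determined by at most three of the input points on its boundary.
The minimum enclosing circle is determined by three boundary points: A_2, A_3, A_7.
Their circumcentre is (-1.5, 0.6) with r² = 31.61.
The farthest remaining point A_6 is at distance² 23.41 ≤ 31.61.
Diameter = 2r = 2√(31.61) ≈ 11.245.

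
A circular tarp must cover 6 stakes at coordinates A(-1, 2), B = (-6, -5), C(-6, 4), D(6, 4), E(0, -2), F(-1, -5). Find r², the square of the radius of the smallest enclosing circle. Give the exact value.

The minimum enclosing circle of a finite set is fixed by two of the points (as a diameter) or three (as a circumcircle).
The farthest pair is B–D with squared distance 225. The circle on this segment as diameter has centre (0, -0.5) and r² = 225/4 = 56.25.
Check A: distance² to centre = 7.25 ≤ 56.25, so it lies inside.
All remaining points lie in this disk, and no smaller disk contains both endpoints, so this is the minimum enclosing circle.

56.25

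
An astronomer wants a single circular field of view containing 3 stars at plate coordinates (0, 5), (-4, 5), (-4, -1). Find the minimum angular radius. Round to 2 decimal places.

3.61

Call the three points A, B, C in the order given.
Side lengths²: AB² = 16, AC² = 52, BC² = 36.
Since AC² = 52 ≥ 36 + 16 = 52, the angle opposite AC is not acute, so the smallest enclosing circle has AC as diameter.
Centre = midpoint of AC = (-2, 2), r² = 52/4 = 13.
r = √13 ≈ 3.61.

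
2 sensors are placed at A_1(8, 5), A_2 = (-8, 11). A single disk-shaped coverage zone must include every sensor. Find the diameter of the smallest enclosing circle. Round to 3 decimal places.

The smallest circle enclosing two points has them as diameter endpoints.
Centre = midpoint = (0, 8); r² = |A_1A_2|²/4 = 292/4 = 73.
Diameter = 2r = 2√73 ≈ 17.088.

17.088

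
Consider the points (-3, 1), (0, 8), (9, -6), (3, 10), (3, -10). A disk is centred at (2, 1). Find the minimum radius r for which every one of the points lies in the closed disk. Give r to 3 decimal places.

The required radius is the distance from (2, 1) to the farthest point.
Squared distances: 25, 53, 98, 82, 122.
Maximum is 122, attained at (3, -10).
r = √122 ≈ 11.045.

11.045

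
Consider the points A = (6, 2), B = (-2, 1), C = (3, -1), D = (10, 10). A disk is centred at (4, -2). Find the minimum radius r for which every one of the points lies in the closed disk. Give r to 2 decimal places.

The required radius is the distance from (4, -2) to the farthest point.
Squared distances: 20, 45, 2, 180.
Maximum is 180, attained at D.
r = √180 ≈ 13.42.

13.42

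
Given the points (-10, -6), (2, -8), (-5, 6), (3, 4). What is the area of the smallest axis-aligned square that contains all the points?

The bounding box has width 13 and height 14.
An axis-aligned square enclosing the set must have side ≥ max(width, height).
So the minimum side is max(13, 14) = 14.
Area = 14² = 196.

196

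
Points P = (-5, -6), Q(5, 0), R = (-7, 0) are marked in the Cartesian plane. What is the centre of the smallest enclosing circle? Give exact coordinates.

(-1, -4/3)

Side lengths²: PQ² = 136, PR² = 40, QR² = 144.
Since QR² = 144 < 136 + 40 = 176, the triangle is acute, so the smallest enclosing circle is the circumcircle.
Circumcentre = (-1, -4/3), r² = 340/9.
Centre = (-1, -4/3).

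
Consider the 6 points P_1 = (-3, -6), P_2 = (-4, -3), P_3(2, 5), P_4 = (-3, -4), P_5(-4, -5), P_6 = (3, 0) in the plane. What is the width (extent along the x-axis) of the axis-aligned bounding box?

7

max x = 3, min x = -4, so width = 7.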